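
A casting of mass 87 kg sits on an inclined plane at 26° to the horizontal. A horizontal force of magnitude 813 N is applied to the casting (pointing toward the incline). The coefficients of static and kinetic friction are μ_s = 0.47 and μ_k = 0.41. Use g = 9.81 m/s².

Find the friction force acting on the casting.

Normal direction: N = m g cos θ + P sin θ = 1123 N.
Along the incline, the net driving force (taking up-slope positive) is P cos θ − m g sin θ = 730.7 − 374.1 = 356.6 N, so equilibrium requires friction f = -356.6 N (down-slope).
The limit of static friction is μ_s N = 528 N.
|f_req| = 356.6 ≤ 528 N → the casting is in equilibrium; friction equals the required value.

f ≈ 357 N (down the incline)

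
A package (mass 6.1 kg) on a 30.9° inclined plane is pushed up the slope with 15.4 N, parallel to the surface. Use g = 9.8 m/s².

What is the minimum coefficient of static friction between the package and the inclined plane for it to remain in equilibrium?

N = m g cos θ = 51.3 N.
Friction must make up the shortfall along the incline: f = m g sin θ − P = 30.7 − 15.4 = 15.3 N.
At the threshold f = μ_s N, so μ_s,min = 15.3/51.3 = 0.298.

μ_s,min ≈ 0.298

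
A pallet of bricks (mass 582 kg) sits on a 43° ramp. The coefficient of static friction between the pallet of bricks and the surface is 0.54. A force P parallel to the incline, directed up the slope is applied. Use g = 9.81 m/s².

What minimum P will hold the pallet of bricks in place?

P_min ≈ 1640 N

The pallet of bricks tends to slide down (tan θ > μ_s), so at the point of impending slip friction acts up-slope at its limit: f = μ_s N.
P is parallel to the surface, so N = m g cos θ = 4180 N.
Along the incline: P + μ_s N = m g sin θ, so P = 3890 − 0.54×4180 = 1640 N.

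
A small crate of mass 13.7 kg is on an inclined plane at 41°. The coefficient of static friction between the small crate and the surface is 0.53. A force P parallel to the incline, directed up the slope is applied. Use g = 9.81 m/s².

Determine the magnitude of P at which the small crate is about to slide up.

P ≈ 142 N

At impending motion up the slope, friction acts down-slope at its limit: f = μ_s N.
P is parallel to the surface, so N = m g cos θ = 101 N.
Along the incline: P = m g sin θ + μ_s N = 88.2 + 0.53×101 = 142 N.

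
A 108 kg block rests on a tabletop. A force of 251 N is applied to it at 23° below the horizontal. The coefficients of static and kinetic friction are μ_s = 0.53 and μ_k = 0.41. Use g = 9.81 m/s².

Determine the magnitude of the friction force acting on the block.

The vertical component of P adds to the normal force: N = m g + P sin α = 1059 + 98.07 = 1158 N.
Horizontally, friction must balance P cos α = 231 N.
μ_s N = 0.53 × 1158 = 613.5 N.
Since 231 N does not exceed the limit, the block stays at rest and f = 231 N.

f ≈ 231 N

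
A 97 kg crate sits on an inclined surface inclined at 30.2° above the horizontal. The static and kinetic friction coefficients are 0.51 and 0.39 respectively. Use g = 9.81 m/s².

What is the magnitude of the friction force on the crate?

Normal force: N = m g cos θ = 97 × 9.81 × cos 30.2° = 822.4 N.
For equilibrium along the incline, friction must balance the weight component: f = m g sin θ = 478.7 N up the slope.
Static friction can supply at most μ_s N = 419.4 N.
Since |478.7| > 419.4 N, static friction cannot hold it; the crate slides down the incline and kinetic friction applies: f = μ_k N = 0.39 × 822.4 = 321 N.

f ≈ 321 N (up the incline)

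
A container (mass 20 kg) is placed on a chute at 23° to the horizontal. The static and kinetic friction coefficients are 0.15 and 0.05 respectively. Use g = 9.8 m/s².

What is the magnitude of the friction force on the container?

f ≈ 9.02 N (up the incline)

Normal force: N = m g cos θ = 20 × 9.8 × cos 23° = 180.4 N.
For equilibrium along the incline, friction must balance the weight component: f = m g sin θ = 76.58 N up the slope.
The static-friction ceiling is μ_s N = 0.15 × 180.4 = 27.06 N.
|76.58| exceeds 27.06 N, so the container slips down-slope; friction is kinetic, f = μ_k N = 0.05×180.4 = 9.02 N.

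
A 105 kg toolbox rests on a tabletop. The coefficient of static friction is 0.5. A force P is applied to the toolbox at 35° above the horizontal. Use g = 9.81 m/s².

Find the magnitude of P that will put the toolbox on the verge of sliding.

P ≈ 466 N

N = m g − P sin α (the pull lifts the toolbox).
At impending slip, P cos α = μ_s N = μ_s (m g − P sin α).
Solving: P (cos α + μ_s sin α) = μ_s m g → P = 0.5×1030/(cos 35° + 0.5 sin 35°) = 515/1.106 = 466 N.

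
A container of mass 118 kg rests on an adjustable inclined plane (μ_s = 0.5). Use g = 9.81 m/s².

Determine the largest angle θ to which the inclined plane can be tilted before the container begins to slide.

At the slip threshold, m g sin θ = μ_s · m g cos θ, so tan θ = μ_s.
θ_max = arctan(0.5) = 26.6°.

θ_max ≈ 26.6°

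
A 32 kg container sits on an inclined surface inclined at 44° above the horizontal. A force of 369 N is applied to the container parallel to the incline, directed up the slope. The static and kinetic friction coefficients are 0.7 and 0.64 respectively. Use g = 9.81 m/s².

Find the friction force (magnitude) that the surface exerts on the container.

f ≈ 151 N (down the incline)

The normal reaction is N = m g cos θ = 225.8 N.
The friction needed for equilibrium is m g sin θ − P = 218.1 − 369 = -150.9 N, measured positive up-slope.
Maximum static friction available: μ_s N = 0.7 × 225.8 = 158.1 N.
Since |-150.9| ≤ 158.1 N, static friction is sufficient; f equals the required value, not μ_s N.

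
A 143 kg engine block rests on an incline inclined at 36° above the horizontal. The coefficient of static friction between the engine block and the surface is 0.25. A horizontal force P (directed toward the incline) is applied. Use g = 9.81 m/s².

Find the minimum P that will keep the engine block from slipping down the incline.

The engine block tends to slide down (tan θ > μ_s), so at the point of impending slip friction acts up-slope at its limit: f = μ_s N.
Perpendicular to the incline: N = m g cos θ + P sin θ.
Along the incline: P cos θ + μ_s N = m g sin θ, i.e. P cos θ + μ_s (m g cos θ + P sin θ) = m g sin θ.
Solving, P (cos θ + μ_s sin θ) = m g (sin θ − μ_s cos θ), so P = 1400×0.3855/0.956 = 566 N.

P_min ≈ 566 N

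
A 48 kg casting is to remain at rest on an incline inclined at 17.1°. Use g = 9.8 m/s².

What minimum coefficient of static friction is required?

At the slip threshold m g sin θ = μ_s m g cos θ, so μ_s,min = tan θ.
μ_s,min = tan 17.1° = 0.308.

μ_s,min ≈ 0.308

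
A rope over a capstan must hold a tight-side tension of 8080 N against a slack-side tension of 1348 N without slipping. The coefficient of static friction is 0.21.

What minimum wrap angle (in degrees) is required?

T₂/T₁ = e^{μβ} → β = ln(T₂/T₁)/μ.
β = ln(8080/1348)/0.21 = 1.791/0.21 = 8.527 rad.
In degrees: β = 8.527 × 180/π = 489°.

β_min ≈ 489°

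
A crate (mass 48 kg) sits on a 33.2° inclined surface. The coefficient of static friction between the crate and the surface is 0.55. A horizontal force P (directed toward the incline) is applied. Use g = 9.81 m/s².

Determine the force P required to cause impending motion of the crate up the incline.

P ≈ 886 N

At impending motion up the slope, friction acts down-slope at its limit: f = μ_s N.
Perpendicular to the incline: N = m g cos θ + P sin θ.
Along the incline: P cos θ = m g sin θ + μ_s N = m g sin θ + μ_s (m g cos θ + P sin θ).
Solving, P (cos θ − μ_s sin θ) = m g (sin θ + μ_s cos θ), so P = 48×9.81×(sin 33.2° + 0.55 cos 33.2°)/(cos 33.2° − 0.55 sin 33.2°) = 471×1.008/0.5356 = 886 N.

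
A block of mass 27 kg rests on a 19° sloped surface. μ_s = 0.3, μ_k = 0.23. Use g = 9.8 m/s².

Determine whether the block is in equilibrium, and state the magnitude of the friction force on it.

N = m g cos θ = 250 N.
Down-slope weight component: m g sin θ = 86.1 N.
μ_s N = 75.1 N.
86.1 > 75.1 N, so it slides; kinetic friction f = μ_k N = 0.23×250 = 57.5 N.

f ≈ 57.5 N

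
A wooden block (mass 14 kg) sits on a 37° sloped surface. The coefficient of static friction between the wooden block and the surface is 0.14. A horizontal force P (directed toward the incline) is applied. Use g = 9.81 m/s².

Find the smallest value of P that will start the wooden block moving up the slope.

P ≈ 137 N

At impending motion up the slope, friction acts down-slope at its limit: f = μ_s N.
Perpendicular to the incline: N = m g cos θ + P sin θ.
Along the incline: P cos θ = m g sin θ + μ_s N = m g sin θ + μ_s (m g cos θ + P sin θ).
Solving, P (cos θ − μ_s sin θ) = m g (sin θ + μ_s cos θ), so P = 14×9.81×(sin 37° + 0.14 cos 37°)/(cos 37° − 0.14 sin 37°) = 137×0.7136/0.7144 = 137 N.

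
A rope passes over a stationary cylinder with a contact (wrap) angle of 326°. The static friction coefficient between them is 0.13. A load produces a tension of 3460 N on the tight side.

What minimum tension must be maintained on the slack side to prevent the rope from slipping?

Capstan equation at impending slip: T_tight/T_slack = e^{μβ}.
β = 326° = 5.69 rad; e^{μβ} = e^{0.13×5.69} = 2.095.
T_slack = T_tight / e^{μβ} = 3460 / 2.095 = 1650 N.

T_min ≈ 1650 N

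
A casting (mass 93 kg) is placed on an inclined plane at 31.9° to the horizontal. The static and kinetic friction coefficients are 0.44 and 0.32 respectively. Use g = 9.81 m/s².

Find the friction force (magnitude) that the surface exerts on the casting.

Perpendicular to the surface, N = m g cos θ = 93·9.81·cos 31.9° = 774.5 N.
Along the slope the weight component is m g sin θ = 482.1 N; friction must supply exactly this, acting up-slope.
The static-friction ceiling is μ_s N = 0.44 × 774.5 = 340.8 N.
|482.1| exceeds 340.8 N, so the casting slips down-slope; friction is kinetic, f = μ_k N = 0.32×774.5 = 248 N.

f ≈ 248 N (up the incline)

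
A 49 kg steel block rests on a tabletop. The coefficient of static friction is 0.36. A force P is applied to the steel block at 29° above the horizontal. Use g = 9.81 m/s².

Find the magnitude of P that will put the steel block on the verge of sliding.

N = m g − P sin α (the pull lifts the steel block).
At impending slip, P cos α = μ_s N = μ_s (m g − P sin α).
Solving: P (cos α + μ_s sin α) = μ_s m g → P = 0.36×481/(cos 29° + 0.36 sin 29°) = 173/1.049 = 165 N.

P ≈ 165 N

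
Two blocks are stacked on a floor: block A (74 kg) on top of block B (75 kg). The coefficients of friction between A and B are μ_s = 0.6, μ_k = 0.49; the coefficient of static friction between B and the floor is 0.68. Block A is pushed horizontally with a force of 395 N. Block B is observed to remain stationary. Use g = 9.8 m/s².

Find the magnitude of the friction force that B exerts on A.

f ≈ 395 N

Between the blocks, N₁ = m_A g = 725.2 N.
Maximum static friction on A from B: μ_s N₁ = 0.6×725.2 = 435.1 N.
Since P = 395 N ≤ 435.1 N, A does not slip on B; friction on A equals P = 395 N.
B experiences an equal 395 N forward from A (third law). B is in equilibrium, so the floor supplies f₂ = 395 N of static friction (limit μ_s(m_A+m_B)g = 992.9 N, not exceeded).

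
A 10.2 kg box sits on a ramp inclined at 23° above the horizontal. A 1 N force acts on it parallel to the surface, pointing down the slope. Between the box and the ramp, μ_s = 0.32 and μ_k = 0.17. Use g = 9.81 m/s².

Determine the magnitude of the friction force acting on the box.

Normal force: N = m g cos θ = 10.2 × 9.81 × cos 23° = 92.11 N.
Parallel to the incline, ΣF = 0 gives f = m g sin θ + P = 39.1 + 1 = 40.1 N (up-slope positive).
The static-friction ceiling is μ_s N = 0.32 × 92.11 = 29.47 N.
|40.1| exceeds 29.47 N, so the box slips down-slope; friction is kinetic, f = μ_k N = 0.17×92.11 = 15.7 N.

f ≈ 15.7 N (up the incline)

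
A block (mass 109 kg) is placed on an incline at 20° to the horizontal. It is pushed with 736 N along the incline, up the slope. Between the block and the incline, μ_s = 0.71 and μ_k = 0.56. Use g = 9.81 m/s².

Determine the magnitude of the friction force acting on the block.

f ≈ 370 N (down the incline)

The normal reaction is N = m g cos θ = 1005 N.
The friction needed for equilibrium is m g sin θ − P = 365.7 − 736 = -370.3 N, measured positive up-slope.
Static friction can supply at most μ_s N = 713.4 N.
Since |-370.3| ≤ 713.4 N, static friction is sufficient; f equals the required value, not μ_s N.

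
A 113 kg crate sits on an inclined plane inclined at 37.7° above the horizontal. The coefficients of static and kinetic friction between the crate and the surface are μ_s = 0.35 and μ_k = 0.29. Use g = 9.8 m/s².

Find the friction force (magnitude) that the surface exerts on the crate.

f ≈ 254 N (up the incline)

The normal reaction is N = m g cos θ = 876.2 N.
Along the slope the weight component is m g sin θ = 677.2 N; friction must supply exactly this, acting up-slope.
The static-friction ceiling is μ_s N = 0.35 × 876.2 = 306.7 N.
Since |677.2| > 306.7 N, static friction cannot hold it; the crate slides down the incline and kinetic friction applies: f = μ_k N = 0.29 × 876.2 = 254 N.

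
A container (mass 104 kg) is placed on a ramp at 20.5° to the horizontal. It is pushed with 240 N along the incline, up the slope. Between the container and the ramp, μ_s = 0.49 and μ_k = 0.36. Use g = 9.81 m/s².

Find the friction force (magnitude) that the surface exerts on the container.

The normal reaction is N = m g cos θ = 955.6 N.
For equilibrium along the incline the friction force must supply f = m g sin θ − P = 357.3 − 240 = 117.3 N (positive meaning up-slope).
Static friction can supply at most μ_s N = 468.3 N.
Since |117.3| ≤ 468.3 N, the container remains in static equilibrium and friction takes exactly the required value.

f ≈ 117 N (up the incline)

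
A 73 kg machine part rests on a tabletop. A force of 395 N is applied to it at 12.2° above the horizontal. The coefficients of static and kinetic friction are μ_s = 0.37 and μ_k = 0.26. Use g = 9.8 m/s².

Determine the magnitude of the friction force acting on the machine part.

f ≈ 164 N

N = m g − P sin α = 715.4 − 395×sin 12.2° = 631.9 N.
Horizontally, friction must balance P cos α = 386.1 N.
μ_s N = 0.37 × 631.9 = 233.8 N.
386.1 > 233.8 N → the machine part slides; f = μ_k N = 0.26×631.9 = 164 N.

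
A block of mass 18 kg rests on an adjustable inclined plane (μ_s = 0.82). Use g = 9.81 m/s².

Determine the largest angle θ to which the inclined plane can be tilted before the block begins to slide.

θ_max ≈ 39.4°

At the slip threshold, m g sin θ = μ_s · m g cos θ, so tan θ = μ_s.
θ_max = arctan(0.82) = 39.4°.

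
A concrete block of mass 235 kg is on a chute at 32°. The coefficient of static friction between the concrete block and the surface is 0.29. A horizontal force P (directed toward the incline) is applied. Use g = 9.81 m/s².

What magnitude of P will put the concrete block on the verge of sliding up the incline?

At impending motion up the slope, friction acts down-slope at its limit: f = μ_s N.
Perpendicular to the incline: N = m g cos θ + P sin θ.
Along the incline: P cos θ = m g sin θ + μ_s N = m g sin θ + μ_s (m g cos θ + P sin θ).
Solving, P (cos θ − μ_s sin θ) = m g (sin θ + μ_s cos θ), so P = 235×9.81×(sin 32° + 0.29 cos 32°)/(cos 32° − 0.29 sin 32°) = 2310×0.7759/0.6944 = 2580 N.

P ≈ 2580 N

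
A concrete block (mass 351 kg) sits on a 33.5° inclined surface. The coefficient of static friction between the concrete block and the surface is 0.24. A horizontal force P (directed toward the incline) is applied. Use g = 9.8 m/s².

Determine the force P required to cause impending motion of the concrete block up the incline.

At impending motion up the slope, friction acts down-slope at its limit: f = μ_s N.
Perpendicular to the incline: N = m g cos θ + P sin θ.
Along the incline: P cos θ = m g sin θ + μ_s N = m g sin θ + μ_s (m g cos θ + P sin θ).
Solving, P (cos θ − μ_s sin θ) = m g (sin θ + μ_s cos θ), so P = 351×9.8×(sin 33.5° + 0.24 cos 33.5°)/(cos 33.5° − 0.24 sin 33.5°) = 3440×0.7521/0.7014 = 3690 N.

P ≈ 3690 N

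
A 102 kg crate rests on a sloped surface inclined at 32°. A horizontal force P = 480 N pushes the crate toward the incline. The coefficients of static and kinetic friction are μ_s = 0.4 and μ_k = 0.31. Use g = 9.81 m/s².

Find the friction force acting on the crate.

Resolve perpendicular to the incline: N = m g cos θ + P sin θ = 102×9.81×cos 32° + 480×sin 32° = 1103 N.
Along the incline, the net driving force (taking up-slope positive) is P cos θ − m g sin θ = 407.1 − 530.2 = -123.2 N, so equilibrium requires friction f = 123.2 N (up-slope).
Maximum static friction: μ_s N = 0.4 × 1103 = 441.2 N.
|f_req| = 123.2 ≤ 441.2 N → the crate is in equilibrium; friction equals the required value.

f ≈ 123 N (up the incline)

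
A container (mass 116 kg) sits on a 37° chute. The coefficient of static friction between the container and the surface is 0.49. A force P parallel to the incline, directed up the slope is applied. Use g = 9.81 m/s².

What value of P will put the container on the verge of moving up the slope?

At impending motion up the slope, friction acts down-slope at its limit: f = μ_s N.
P is parallel to the surface, so N = m g cos θ = 909 N.
Along the incline: P = m g sin θ + μ_s N = 685 + 0.49×909 = 1130 N.

P ≈ 1130 N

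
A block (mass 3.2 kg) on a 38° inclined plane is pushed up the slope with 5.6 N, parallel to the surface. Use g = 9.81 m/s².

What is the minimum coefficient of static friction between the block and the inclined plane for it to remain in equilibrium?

μ_s,min ≈ 0.555

N = m g cos θ = 24.74 N.
Friction must make up the shortfall along the incline: f = m g sin θ − P = 19.33 − 5.6 = 13.73 N.
At the threshold f = μ_s N, so μ_s,min = 13.73/24.74 = 0.555.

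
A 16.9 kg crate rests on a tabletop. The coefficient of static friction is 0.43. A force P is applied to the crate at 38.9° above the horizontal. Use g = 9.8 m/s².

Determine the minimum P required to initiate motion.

P ≈ 67.9 N

N = m g − P sin α (the pull lifts the crate).
At impending slip, P cos α = μ_s N = μ_s (m g − P sin α).
Solving: P (cos α + μ_s sin α) = μ_s m g → P = 0.43×166/(cos 38.9° + 0.43 sin 38.9°) = 71.2/1.048 = 67.9 N.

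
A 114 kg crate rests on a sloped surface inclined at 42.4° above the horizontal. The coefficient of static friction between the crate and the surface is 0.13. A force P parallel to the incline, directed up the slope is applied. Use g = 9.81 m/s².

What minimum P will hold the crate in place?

The crate tends to slide down (tan θ > μ_s), so at the point of impending slip friction acts up-slope at its limit: f = μ_s N.
P is parallel to the surface, so N = m g cos θ = 826 N.
Along the incline: P + μ_s N = m g sin θ, so P = 754 − 0.13×826 = 647 N.

P_min ≈ 647 N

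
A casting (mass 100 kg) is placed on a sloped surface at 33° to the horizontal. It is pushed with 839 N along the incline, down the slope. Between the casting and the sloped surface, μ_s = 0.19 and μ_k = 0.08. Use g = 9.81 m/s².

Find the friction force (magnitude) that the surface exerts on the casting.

f ≈ 65.8 N (up the incline)

The normal reaction is N = m g cos θ = 822.7 N.
Parallel to the incline, ΣF = 0 gives f = m g sin θ + P = 534.3 + 839 = 1373 N (up-slope positive).
The static-friction ceiling is μ_s N = 0.19 × 822.7 = 156.3 N.
|1373| exceeds 156.3 N, so the casting slips down-slope; friction is kinetic, f = μ_k N = 0.08×822.7 = 65.8 N.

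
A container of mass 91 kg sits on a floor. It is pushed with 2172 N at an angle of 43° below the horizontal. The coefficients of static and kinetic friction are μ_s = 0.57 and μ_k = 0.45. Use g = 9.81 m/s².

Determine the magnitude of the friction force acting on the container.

f ≈ 1070 N

N = m g + P sin α = 892.7 + 2172×sin 43° = 2374 N.
Horizontally, friction must balance P cos α = 1589 N.
The static-friction limit is μ_s N = 1353 N.
The required friction exceeds μ_s N, so the container moves and f = μ_k N = 1070 N.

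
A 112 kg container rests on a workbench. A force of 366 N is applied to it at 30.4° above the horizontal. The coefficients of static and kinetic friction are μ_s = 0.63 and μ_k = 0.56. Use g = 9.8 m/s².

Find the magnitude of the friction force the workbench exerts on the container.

N = m g − P sin α = 1098 − 366×sin 30.4° = 912.4 N.
For equilibrium, f = P cos α = 366×cos 30.4° = 315.7 N.
The static-friction limit is μ_s N = 574.8 N.
315.7 ≤ 574.8 N → static; friction equals the required 316 N.

f ≈ 316 N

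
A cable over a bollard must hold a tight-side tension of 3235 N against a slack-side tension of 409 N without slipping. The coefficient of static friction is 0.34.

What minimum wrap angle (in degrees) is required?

β_min ≈ 349°

T₂/T₁ = e^{μβ} → β = ln(T₂/T₁)/μ.
β = ln(3235/409)/0.34 = 2.068/0.34 = 6.083 rad.
In degrees: β = 6.083 × 180/π = 349°.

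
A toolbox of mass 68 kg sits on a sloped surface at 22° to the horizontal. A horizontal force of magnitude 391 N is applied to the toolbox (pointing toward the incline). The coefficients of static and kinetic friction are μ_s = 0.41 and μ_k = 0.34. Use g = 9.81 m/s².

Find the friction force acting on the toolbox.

Resolve perpendicular to the incline: N = m g cos θ + P sin θ = 68×9.81×cos 22° + 391×sin 22° = 765 N.
Along the incline, the net driving force (taking up-slope positive) is P cos θ − m g sin θ = 362.5 − 249.9 = 112.6 N, so equilibrium requires friction f = -112.6 N (down-slope).
The limit of static friction is μ_s N = 313.6 N.
|f_req| = 112.6 ≤ 313.6 N → the toolbox is in equilibrium; friction equals the required value.

f ≈ 113 N (down the incline)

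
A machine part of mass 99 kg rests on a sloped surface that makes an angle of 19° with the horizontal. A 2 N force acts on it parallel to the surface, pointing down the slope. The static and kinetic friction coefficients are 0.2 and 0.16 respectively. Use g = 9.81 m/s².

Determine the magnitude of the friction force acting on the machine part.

Normal force: N = m g cos θ = 99 × 9.81 × cos 19° = 918.3 N.
For equilibrium along the incline the friction force must supply f = m g sin θ + P = 316.2 + 2 = 318.2 N (positive meaning up-slope).
The static-friction ceiling is μ_s N = 0.2 × 918.3 = 183.7 N.
|318.2| exceeds 183.7 N, so the machine part slips down-slope; friction is kinetic, f = μ_k N = 0.16×918.3 = 147 N.

f ≈ 147 N (up the incline)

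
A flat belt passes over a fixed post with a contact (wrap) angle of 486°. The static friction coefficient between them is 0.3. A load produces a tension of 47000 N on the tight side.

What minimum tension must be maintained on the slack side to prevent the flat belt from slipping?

T_min ≈ 3690 N

Capstan equation at impending slip: T_tight/T_slack = e^{μβ}.
β = 486° = 8.482 rad; e^{μβ} = e^{0.3×8.482} = 12.74.
T_slack = T_tight / e^{μβ} = 47000 / 12.74 = 3690 N.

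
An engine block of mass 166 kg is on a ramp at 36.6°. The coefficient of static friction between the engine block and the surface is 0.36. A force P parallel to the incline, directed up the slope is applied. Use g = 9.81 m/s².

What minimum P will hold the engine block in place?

P_min ≈ 500 N

The engine block tends to slide down (tan θ > μ_s), so at the point of impending slip friction acts up-slope at its limit: f = μ_s N.
P is parallel to the surface, so N = m g cos θ = 1310 N.
Along the incline: P + μ_s N = m g sin θ, so P = 971 − 0.36×1310 = 500 N.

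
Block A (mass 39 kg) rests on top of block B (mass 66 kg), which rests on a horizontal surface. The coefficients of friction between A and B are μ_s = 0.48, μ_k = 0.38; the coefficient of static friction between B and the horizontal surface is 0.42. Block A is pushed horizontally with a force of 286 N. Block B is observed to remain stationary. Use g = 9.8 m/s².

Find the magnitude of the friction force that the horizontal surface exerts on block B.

f ≈ 145 N

The normal force B exerts on A is simply A's weight, N₁ = 382.2 N.
So the A–B interface can sustain at most μ_s N₁ = 183.5 N of static friction.
Since P = 286 N > 183.5 N, A slides on B; the A–B friction is kinetic: f₁ = μ_k N₁ = 0.38×382.2 = 145 N.
B experiences an equal 145 N forward from A (third law). B is in equilibrium, so the floor supplies f₂ = 145 N of static friction (limit μ_s(m_A+m_B)g = 432.2 N, not exceeded).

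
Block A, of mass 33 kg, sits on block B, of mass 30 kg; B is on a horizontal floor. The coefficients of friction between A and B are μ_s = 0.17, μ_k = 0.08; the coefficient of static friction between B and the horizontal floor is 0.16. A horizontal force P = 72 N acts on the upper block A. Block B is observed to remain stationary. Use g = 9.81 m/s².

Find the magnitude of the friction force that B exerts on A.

Normal force at the A–B interface: N₁ = m_A g = 323.7 N.
So the A–B interface can sustain at most μ_s N₁ = 55.03 N of static friction.
P = 72 N exceeds that limit, so A slips over B and the interface friction becomes kinetic: f₁ = μ_k N₁ = 0.08×323.7 = 25.9 N.
B experiences an equal 25.9 N forward from A (third law). B is in equilibrium, so the floor supplies f₂ = 25.9 N of static friction (limit μ_s(m_A+m_B)g = 98.88 N, not exceeded).

f ≈ 25.9 N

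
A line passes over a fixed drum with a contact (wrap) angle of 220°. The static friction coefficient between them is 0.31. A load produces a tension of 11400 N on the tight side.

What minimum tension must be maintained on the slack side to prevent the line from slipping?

Capstan equation at impending slip: T_tight/T_slack = e^{μβ}.
β = 220° = 3.84 rad; e^{μβ} = e^{0.31×3.84} = 3.288.
T_slack = T_tight / e^{μβ} = 11400 / 3.288 = 3470 N.

T_min ≈ 3470 N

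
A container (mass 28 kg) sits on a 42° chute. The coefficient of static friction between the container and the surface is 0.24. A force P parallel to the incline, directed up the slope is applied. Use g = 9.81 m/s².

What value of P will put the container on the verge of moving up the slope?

At impending motion up the slope, friction acts down-slope at its limit: f = μ_s N.
P is parallel to the surface, so N = m g cos θ = 204 N.
Along the incline: P = m g sin θ + μ_s N = 184 + 0.24×204 = 233 N.

P ≈ 233 N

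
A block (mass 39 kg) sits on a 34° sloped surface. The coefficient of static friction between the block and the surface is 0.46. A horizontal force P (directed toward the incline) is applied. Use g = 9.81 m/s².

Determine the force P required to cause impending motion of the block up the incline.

At impending motion up the slope, friction acts down-slope at its limit: f = μ_s N.
Perpendicular to the incline: N = m g cos θ + P sin θ.
Along the incline: P cos θ = m g sin θ + μ_s N = m g sin θ + μ_s (m g cos θ + P sin θ).
Solving, P (cos θ − μ_s sin θ) = m g (sin θ + μ_s cos θ), so P = 39×9.81×(sin 34° + 0.46 cos 34°)/(cos 34° − 0.46 sin 34°) = 383×0.9406/0.5718 = 629 N.

P ≈ 629 N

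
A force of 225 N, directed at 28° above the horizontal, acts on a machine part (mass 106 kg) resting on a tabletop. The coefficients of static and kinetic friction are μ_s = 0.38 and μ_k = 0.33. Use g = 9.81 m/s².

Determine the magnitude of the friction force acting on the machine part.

The vertical component of P reduces the normal force: N = m g − P sin α = 1040 − 105.6 = 934.2 N.
For equilibrium, f = P cos α = 225×cos 28° = 198.7 N.
μ_s N = 0.38 × 934.2 = 355 N.
198.7 ≤ 355 N → static; friction equals the required 199 N.

f ≈ 199 N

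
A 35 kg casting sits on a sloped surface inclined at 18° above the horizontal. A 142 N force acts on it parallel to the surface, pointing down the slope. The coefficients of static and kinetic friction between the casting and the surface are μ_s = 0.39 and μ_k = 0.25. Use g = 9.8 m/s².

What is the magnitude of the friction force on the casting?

f ≈ 81.6 N (up the incline)

Normal force: N = m g cos θ = 35 × 9.8 × cos 18° = 326.2 N.
For equilibrium along the incline the friction force must supply f = m g sin θ + P = 106 + 142 = 248 N (positive meaning up-slope).
Maximum static friction available: μ_s N = 0.39 × 326.2 = 127.2 N.
|248| exceeds 127.2 N, so the casting slips down-slope; friction is kinetic, f = μ_k N = 0.25×326.2 = 81.6 N.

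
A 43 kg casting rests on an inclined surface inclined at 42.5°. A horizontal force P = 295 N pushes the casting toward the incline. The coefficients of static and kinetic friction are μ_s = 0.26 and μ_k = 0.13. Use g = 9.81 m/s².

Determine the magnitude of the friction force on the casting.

Resolve perpendicular to the incline: N = m g cos θ + P sin θ = 43×9.81×cos 42.5° + 295×sin 42.5° = 510.3 N.
Along the incline, the net driving force (taking up-slope positive) is P cos θ − m g sin θ = 217.5 − 285 = -67.49 N, so equilibrium requires friction f = 67.49 N (up-slope).
The limit of static friction is μ_s N = 132.7 N.
Since 67.49 N is within the 132.7 N limit, the casting stays put and friction is exactly 67.5 N.

f ≈ 67.5 N (up the incline)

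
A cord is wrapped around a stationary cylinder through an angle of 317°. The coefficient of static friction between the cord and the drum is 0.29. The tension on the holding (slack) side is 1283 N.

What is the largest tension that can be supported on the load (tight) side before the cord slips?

At impending slip the capstan equation gives T₂/T₁ = e^{μβ} with β in radians.
β = 317° × π/180 = 5.533 rad.
e^{μβ} = e^{0.29×5.533} = 4.975.
T₂ = T₁ · e^{μβ} = 1283 × 4.975 = 6380 N.

T_max ≈ 6380 N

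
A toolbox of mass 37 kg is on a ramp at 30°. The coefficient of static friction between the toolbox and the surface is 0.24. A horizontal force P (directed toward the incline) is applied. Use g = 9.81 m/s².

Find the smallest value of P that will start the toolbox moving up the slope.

At impending motion up the slope, friction acts down-slope at its limit: f = μ_s N.
Perpendicular to the incline: N = m g cos θ + P sin θ.
Along the incline: P cos θ = m g sin θ + μ_s N = m g sin θ + μ_s (m g cos θ + P sin θ).
Solving, P (cos θ − μ_s sin θ) = m g (sin θ + μ_s cos θ), so P = 37×9.81×(sin 30° + 0.24 cos 30°)/(cos 30° − 0.24 sin 30°) = 363×0.7078/0.746 = 344 N.

P ≈ 344 N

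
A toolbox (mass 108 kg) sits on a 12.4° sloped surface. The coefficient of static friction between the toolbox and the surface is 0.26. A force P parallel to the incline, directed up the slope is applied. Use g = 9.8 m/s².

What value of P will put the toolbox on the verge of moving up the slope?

P ≈ 496 N

At impending motion up the slope, friction acts down-slope at its limit: f = μ_s N.
P is parallel to the surface, so N = m g cos θ = 1030 N.
Along the incline: P = m g sin θ + μ_s N = 227 + 0.26×1030 = 496 N.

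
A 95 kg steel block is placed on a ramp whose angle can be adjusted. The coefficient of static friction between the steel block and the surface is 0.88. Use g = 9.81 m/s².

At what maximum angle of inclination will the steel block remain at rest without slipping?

θ_max ≈ 41.3°

At the slip threshold, m g sin θ = μ_s · m g cos θ, so tan θ = μ_s.
θ_max = arctan(0.88) = 41.3°.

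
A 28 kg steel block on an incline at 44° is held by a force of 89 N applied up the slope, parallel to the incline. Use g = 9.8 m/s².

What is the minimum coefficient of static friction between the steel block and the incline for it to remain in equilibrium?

N = m g cos θ = 197.4 N.
Friction must make up the shortfall along the incline: f = m g sin θ − P = 190.6 − 89 = 101.6 N.
At the threshold f = μ_s N, so μ_s,min = 101.6/197.4 = 0.515.

μ_s,min ≈ 0.515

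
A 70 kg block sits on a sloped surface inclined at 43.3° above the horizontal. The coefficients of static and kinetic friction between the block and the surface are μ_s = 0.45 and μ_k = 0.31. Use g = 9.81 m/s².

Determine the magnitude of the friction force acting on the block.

f ≈ 155 N (up the incline)

Perpendicular to the surface, N = m g cos θ = 70·9.81·cos 43.3° = 499.8 N.
Along the slope the weight component is m g sin θ = 471 N; friction must supply exactly this, acting up-slope.
Static friction can supply at most μ_s N = 224.9 N.
|471| exceeds 224.9 N, so the block slips down-slope; friction is kinetic, f = μ_k N = 0.31×499.8 = 155 N.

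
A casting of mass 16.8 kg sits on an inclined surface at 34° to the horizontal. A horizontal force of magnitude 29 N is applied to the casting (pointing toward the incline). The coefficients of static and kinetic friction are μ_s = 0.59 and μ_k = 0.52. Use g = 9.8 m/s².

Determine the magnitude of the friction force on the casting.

The horizontal push has a component P sin θ into the surface, so N = m g cos θ + P sin θ = 136.5 + 16.22 = 152.7 N.
Along the incline, the net driving force (taking up-slope positive) is P cos θ − m g sin θ = 24.04 − 92.07 = -68.02 N, so equilibrium requires friction f = 68.02 N (up-slope).
The limit of static friction is μ_s N = 90.1 N.
|f_req| = 68.02 ≤ 90.1 N → the casting is in equilibrium; friction equals the required value.

f ≈ 68 N (up the incline)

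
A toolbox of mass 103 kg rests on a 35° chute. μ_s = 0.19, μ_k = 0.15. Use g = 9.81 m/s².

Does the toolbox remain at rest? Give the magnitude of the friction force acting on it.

f ≈ 124 N

N = m g cos θ = 828 N.
Down-slope weight component: m g sin θ = 580 N.
μ_s N = 157 N.
580 > 157 N, so it slides; kinetic friction f = μ_k N = 0.15×828 = 124 N.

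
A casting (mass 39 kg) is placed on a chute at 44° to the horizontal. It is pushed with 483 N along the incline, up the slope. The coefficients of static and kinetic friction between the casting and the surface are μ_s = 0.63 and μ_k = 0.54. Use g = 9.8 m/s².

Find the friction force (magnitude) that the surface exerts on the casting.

The normal reaction is N = m g cos θ = 274.9 N.
For equilibrium along the incline the friction force must supply f = m g sin θ − P = 265.5 − 483 = -217.5 N (positive meaning up-slope).
Maximum static friction available: μ_s N = 0.63 × 274.9 = 173.2 N.
Since |-217.5| > 173.2 N, static friction cannot hold it; the casting slides up the incline and kinetic friction applies: f = μ_k N = 0.54 × 274.9 = 148 N.

f ≈ 148 N (down the incline)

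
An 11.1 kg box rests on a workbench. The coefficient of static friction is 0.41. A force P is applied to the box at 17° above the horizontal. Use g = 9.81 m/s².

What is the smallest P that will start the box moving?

N = m g − P sin α (the pull lifts the box).
At impending slip, P cos α = μ_s N = μ_s (m g − P sin α).
Solving: P (cos α + μ_s sin α) = μ_s m g → P = 0.41×109/(cos 17° + 0.41 sin 17°) = 44.6/1.076 = 41.5 N.

P ≈ 41.5 N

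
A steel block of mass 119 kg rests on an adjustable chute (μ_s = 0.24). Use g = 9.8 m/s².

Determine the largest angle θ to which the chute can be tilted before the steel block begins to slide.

At the slip threshold, m g sin θ = μ_s · m g cos θ, so tan θ = μ_s.
θ_max = arctan(0.24) = 13.5°.

θ_max ≈ 13.5°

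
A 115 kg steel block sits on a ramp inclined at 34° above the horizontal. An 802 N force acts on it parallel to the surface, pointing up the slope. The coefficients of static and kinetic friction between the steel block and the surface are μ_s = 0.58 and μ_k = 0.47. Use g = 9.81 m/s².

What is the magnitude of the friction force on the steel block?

Perpendicular to the surface, N = m g cos θ = 115·9.81·cos 34° = 935.3 N.
The friction needed for equilibrium is m g sin θ − P = 630.9 − 802 = -171.1 N, measured positive up-slope.
Maximum static friction available: μ_s N = 0.58 × 935.3 = 542.5 N.
Since |-171.1| ≤ 542.5 N, static friction is sufficient; f equals the required value, not μ_s N.

f ≈ 171 N (down the incline)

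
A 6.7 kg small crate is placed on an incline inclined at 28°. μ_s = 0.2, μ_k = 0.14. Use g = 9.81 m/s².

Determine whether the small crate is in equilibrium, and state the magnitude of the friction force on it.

f ≈ 8.12 N

N = m g cos θ = 58 N.
Down-slope weight component: m g sin θ = 30.9 N.
μ_s N = 11.6 N.
30.9 > 11.6 N, so it slides; kinetic friction f = μ_k N = 0.14×58 = 8.12 N.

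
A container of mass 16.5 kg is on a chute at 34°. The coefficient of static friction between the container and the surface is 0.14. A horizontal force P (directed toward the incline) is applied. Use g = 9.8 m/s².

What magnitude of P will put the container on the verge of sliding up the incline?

P ≈ 145 N

At impending motion up the slope, friction acts down-slope at its limit: f = μ_s N.
Perpendicular to the incline: N = m g cos θ + P sin θ.
Along the incline: P cos θ = m g sin θ + μ_s N = m g sin θ + μ_s (m g cos θ + P sin θ).
Solving, P (cos θ − μ_s sin θ) = m g (sin θ + μ_s cos θ), so P = 16.5×9.8×(sin 34° + 0.14 cos 34°)/(cos 34° − 0.14 sin 34°) = 162×0.6753/0.7508 = 145 N.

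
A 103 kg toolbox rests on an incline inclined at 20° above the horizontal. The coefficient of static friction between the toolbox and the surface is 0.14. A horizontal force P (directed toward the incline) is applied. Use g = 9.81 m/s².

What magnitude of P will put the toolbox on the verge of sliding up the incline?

At impending motion up the slope, friction acts down-slope at its limit: f = μ_s N.
Perpendicular to the incline: N = m g cos θ + P sin θ.
Along the incline: P cos θ = m g sin θ + μ_s N = m g sin θ + μ_s (m g cos θ + P sin θ).
Solving, P (cos θ − μ_s sin θ) = m g (sin θ + μ_s cos θ), so P = 103×9.81×(sin 20° + 0.14 cos 20°)/(cos 20° − 0.14 sin 20°) = 1010×0.4736/0.8918 = 537 N.

P ≈ 537 N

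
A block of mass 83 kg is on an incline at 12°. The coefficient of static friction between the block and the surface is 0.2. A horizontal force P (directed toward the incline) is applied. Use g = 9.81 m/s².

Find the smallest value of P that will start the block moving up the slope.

At impending motion up the slope, friction acts down-slope at its limit: f = μ_s N.
Perpendicular to the incline: N = m g cos θ + P sin θ.
Along the incline: P cos θ = m g sin θ + μ_s N = m g sin θ + μ_s (m g cos θ + P sin θ).
Solving, P (cos θ − μ_s sin θ) = m g (sin θ + μ_s cos θ), so P = 83×9.81×(sin 12° + 0.2 cos 12°)/(cos 12° − 0.2 sin 12°) = 814×0.4035/0.9366 = 351 N.

P ≈ 351 N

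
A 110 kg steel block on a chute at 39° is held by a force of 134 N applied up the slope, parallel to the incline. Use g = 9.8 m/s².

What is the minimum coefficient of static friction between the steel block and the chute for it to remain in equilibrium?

N = m g cos θ = 837.8 N.
Friction must make up the shortfall along the incline: f = m g sin θ − P = 678.4 − 134 = 544.4 N.
At the threshold f = μ_s N, so μ_s,min = 544.4/837.8 = 0.65.

μ_s,min ≈ 0.65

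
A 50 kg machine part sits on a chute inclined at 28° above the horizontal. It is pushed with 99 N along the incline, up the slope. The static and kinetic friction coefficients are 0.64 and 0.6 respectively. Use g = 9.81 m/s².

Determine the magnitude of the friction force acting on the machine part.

f ≈ 131 N (up the incline)

Perpendicular to the surface, N = m g cos θ = 50·9.81·cos 28° = 433.1 N.
Parallel to the incline, ΣF = 0 gives f = m g sin θ − P = 230.3 − 99 = 131.3 N (up-slope positive).
Static friction can supply at most μ_s N = 277.2 N.
Since |131.3| ≤ 277.2 N, static friction is sufficient; f equals the required value, not μ_s N.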